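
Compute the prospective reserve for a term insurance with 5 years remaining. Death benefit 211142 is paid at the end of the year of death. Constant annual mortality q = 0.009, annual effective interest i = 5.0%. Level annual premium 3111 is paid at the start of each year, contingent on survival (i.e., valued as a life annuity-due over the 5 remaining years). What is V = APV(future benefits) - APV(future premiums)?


v = 1/(1+i) = 0.952381
APV(future benefits) per unit = sum_{k=0}^{4} k_p_x * q * v^(k+1) = 0.038304
APV(future benefits) = 211142 * 0.038304 = 8087.5684
Life annuity-due factor ä_{x:5} = sum_{k=0}^{4} k_p_x * v^k = 4.468792
APV(future premiums) = 3111 * 4.468792 = 13902.4114
V = 8087.5684 - 13902.4114
= -5814.843


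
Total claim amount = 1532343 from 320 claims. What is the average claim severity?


severity = total / number
= 1532343 / 320
= 4788.5719


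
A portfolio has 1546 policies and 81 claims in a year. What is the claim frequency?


frequency = claims / policies
= 81 / 1546
= 0.0524


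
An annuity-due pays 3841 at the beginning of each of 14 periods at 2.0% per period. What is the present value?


PV_due = PMT * (1-(1+i)^(-n))/i * (1+i)
PV_immediate = 46500.1015
PV_due = 46500.1015 * 1.02
= 47430.1036


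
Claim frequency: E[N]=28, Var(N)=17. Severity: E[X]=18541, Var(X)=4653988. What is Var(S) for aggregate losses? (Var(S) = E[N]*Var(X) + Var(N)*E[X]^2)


Var(S) = E[N]*Var(X) + Var(N)*E[X]^2
= 28*4653988 + 17*18541^2
= 130311664 + 5844067577
= 5.9744e+09


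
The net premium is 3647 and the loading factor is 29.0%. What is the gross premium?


Gross = net * (1 + loading)
= 3647 * (1 + 0.29)
= 3647 * 1.29
= 4704.63


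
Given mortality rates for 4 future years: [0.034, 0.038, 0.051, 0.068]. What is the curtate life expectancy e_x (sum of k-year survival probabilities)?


e_x = sum_{k=1}^{n} k_p_x
k_p_x values:
  1_p_x = 0.966
  2_p_x = 0.929292
  3_p_x = 0.881898
  4_p_x = 0.821929
e_x = 3.5991


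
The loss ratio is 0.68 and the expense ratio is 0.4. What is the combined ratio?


Combined ratio = loss ratio + expense ratio
= 0.68 + 0.4
= 1.08


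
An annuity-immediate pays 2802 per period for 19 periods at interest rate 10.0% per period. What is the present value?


PV = PMT * (1 - (1+i)^(-n)) / i
= 2802 * (1 - (1+0.1)^(-19)) / 0.1
= 2802 * (1 - 0.163508) / 0.1
= 2802 * 8.36492
= 23438.5061


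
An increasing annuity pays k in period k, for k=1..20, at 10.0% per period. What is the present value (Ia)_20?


(Ia)_n = sum_{k=1}^{n} k * v^k, v = 1/(1+i)
v = 0.909091
Sum computed term by term:
(Ia)_20 = 63.9205


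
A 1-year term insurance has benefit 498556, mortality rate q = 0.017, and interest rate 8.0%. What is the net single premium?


NSP = benefit * q * v
v = 1/(1+i) = 0.925926
NSP = 498556 * 0.017 * 0.925926
= 7847.6407


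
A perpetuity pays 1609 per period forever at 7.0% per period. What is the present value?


PV = PMT / i
= 1609 / 0.07
= 22985.7143


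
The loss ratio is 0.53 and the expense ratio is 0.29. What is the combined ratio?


Combined ratio = loss ratio + expense ratio
= 0.53 + 0.29
= 0.82


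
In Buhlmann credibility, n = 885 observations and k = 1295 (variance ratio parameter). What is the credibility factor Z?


Z = n / (n + k)
= 885 / (885 + 1295)
= 885 / 2180
= 0.406


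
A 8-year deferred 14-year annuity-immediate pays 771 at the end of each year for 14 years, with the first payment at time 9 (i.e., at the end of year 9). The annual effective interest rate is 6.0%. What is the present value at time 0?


PV at time 8 of the 14-year annuity-immediate:
a_n = 771 * (1-(1+0.06)^(-14))/0.06 = 7166.4326
Discount back 8 years to time 0:
PV = 7166.4326 * (1+0.06)^(-8)
= 7166.4326 * 0.627412
= 4496.3085


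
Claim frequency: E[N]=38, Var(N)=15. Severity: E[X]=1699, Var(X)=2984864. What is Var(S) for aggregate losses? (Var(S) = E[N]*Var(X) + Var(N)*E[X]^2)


Var(S) = E[N]*Var(X) + Var(N)*E[X]^2
= 38*2984864 + 15*1699^2
= 113424832 + 43299015
= 1.5672e+08


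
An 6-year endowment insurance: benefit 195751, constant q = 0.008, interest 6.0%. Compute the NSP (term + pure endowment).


Term component = 7558.4753
Pure endowment = 6_p_x * v^6 * benefit = 0.95295 * 0.704961 * 195751 = 131503.9599
NSP = 139062.4352


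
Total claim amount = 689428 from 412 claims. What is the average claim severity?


severity = total / number
= 689428 / 412
= 1673.3689


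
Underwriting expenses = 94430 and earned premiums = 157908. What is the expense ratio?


Expense ratio = expenses / premiums
= 94430 / 157908
= 0.598


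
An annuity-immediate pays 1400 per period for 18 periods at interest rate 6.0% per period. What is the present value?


PV = PMT * (1 - (1+i)^(-n)) / i
= 1400 * (1 - (1+0.06)^(-18)) / 0.06
= 1400 * (1 - 0.350344) / 0.06
= 1400 * 10.827603
= 15158.6449


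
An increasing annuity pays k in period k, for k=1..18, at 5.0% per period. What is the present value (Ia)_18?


(Ia)_n = sum_{k=1}^{n} k * v^k, v = 1/(1+i)
v = 0.952381
Sum computed term by term:
(Ia)_18 = 95.8939


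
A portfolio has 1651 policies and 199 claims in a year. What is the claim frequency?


frequency = claims / policies
= 199 / 1651
= 0.1205


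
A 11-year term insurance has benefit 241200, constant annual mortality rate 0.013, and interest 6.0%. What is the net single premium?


NSP = benefit * sum_{k=0}^{n-1} k_p_x * q * v^(k+1)
With constant q=0.013, v=0.943396
Sum = 0.096847
NSP = 241200 * 0.096847
= 23359.4764


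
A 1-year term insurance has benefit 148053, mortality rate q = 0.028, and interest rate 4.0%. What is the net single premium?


NSP = benefit * q * v
v = 1/(1+i) = 0.961538
NSP = 148053 * 0.028 * 0.961538
= 3986.0423


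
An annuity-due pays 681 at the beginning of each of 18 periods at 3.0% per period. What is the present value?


PV_due = PMT * (1-(1+i)^(-n))/i * (1+i)
PV_immediate = 9366.1424
PV_due = 9366.1424 * 1.03
= 9647.1267


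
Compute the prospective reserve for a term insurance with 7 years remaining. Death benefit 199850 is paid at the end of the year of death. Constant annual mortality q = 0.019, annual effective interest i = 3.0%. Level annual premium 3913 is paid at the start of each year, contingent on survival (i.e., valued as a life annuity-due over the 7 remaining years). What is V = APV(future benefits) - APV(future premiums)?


v = 1/(1+i) = 0.970874
APV(future benefits) per unit = sum_{k=0}^{6} k_p_x * q * v^(k+1) = 0.112091
APV(future benefits) = 199850 * 0.112091 = 22401.4136
Life annuity-due factor ä_{x:7} = sum_{k=0}^{6} k_p_x * v^k = 6.076519
APV(future premiums) = 3913 * 6.076519 = 23777.4208
V = 22401.4136 - 23777.4208
= -1376.0072


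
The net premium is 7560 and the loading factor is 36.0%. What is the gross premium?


Gross = net * (1 + loading)
= 7560 * (1 + 0.36)
= 7560 * 1.36
= 10281.6


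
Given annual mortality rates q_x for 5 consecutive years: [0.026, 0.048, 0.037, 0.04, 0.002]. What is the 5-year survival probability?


p_k = 1 - q_k for each year
Survival = product of (1 - q_k)
= 0.974 * 0.952 * 0.963 * 0.96 * 0.998
= 0.8555


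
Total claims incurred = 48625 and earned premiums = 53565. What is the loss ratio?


Loss ratio = claims / premiums
= 48625 / 53565
= 0.9078


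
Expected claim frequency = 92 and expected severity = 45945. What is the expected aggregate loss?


E[S] = E[N] * E[X]
= 92 * 45945
= 4.2269e+06


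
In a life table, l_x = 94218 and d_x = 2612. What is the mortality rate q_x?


q_x = d_x / l_x
= 2612 / 94218
= 0.0277


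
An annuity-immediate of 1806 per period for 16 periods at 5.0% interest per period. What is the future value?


FV = PMT * ((1+i)^n - 1) / i
= 1806 * ((1.05)^16 - 1) / 0.05
= 1806 * (2.182875 - 1) / 0.05
= 42725.4301


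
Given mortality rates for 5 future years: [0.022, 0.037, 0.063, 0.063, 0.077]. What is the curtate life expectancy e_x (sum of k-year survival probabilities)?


e_x = sum_{k=1}^{n} k_p_x
k_p_x values:
  1_p_x = 0.978
  2_p_x = 0.941814
  3_p_x = 0.88248
  4_p_x = 0.826883
  5_p_x = 0.763213
e_x = 4.3924


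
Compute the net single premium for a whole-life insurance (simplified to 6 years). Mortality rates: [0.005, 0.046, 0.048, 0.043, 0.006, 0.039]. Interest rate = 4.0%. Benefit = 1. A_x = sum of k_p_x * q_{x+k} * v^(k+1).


v = 0.961538
Year 0: k_p_x=1.0, q=0.005, term=0.004808
Year 1: k_p_x=0.995, q=0.046, term=0.042317
Year 2: k_p_x=0.94923, q=0.048, term=0.040505
Year 3: k_p_x=0.903667, q=0.043, term=0.033216
Year 4: k_p_x=0.864809, q=0.006, term=0.004265
Year 5: k_p_x=0.85962, q=0.039, term=0.026495
A_x = 0.1516


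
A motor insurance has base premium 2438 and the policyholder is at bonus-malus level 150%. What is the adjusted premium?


adjusted = base * BM_level / 100
= 2438 * 150 / 100
= 2438 * 1.5
= 3657.0


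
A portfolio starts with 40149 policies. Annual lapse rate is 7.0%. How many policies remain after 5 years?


remaining = initial * (1 - lapse)^years
= 40149 * (1 - 0.07)^5
= 40149 * 0.695688
= 27931.1923


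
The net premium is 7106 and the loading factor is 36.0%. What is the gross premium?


Gross = net * (1 + loading)
= 7106 * (1 + 0.36)
= 7106 * 1.36
= 9664.16


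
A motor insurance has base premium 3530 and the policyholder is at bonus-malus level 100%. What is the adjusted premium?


adjusted = base * BM_level / 100
= 3530 * 100 / 100
= 3530 * 1.0
= 3530.0


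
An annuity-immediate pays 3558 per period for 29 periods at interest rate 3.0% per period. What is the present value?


PV = PMT * (1 - (1+i)^(-n)) / i
= 3558 * (1 - (1+0.03)^(-29)) / 0.03
= 3558 * (1 - 0.424346) / 0.03
= 3558 * 19.188455
= 68272.5214


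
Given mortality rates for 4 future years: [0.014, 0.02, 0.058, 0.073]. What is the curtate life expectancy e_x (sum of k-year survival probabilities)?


e_x = sum_{k=1}^{n} k_p_x
k_p_x values:
  1_p_x = 0.986
  2_p_x = 0.96628
  3_p_x = 0.910236
  4_p_x = 0.843789
e_x = 3.7063


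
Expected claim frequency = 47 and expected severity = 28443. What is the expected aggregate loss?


E[S] = E[N] * E[X]
= 47 * 28443
= 1.3368e+06


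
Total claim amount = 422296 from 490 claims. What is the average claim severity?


severity = total / number
= 422296 / 490
= 861.8286


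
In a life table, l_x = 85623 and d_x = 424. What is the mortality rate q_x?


q_x = d_x / l_x
= 424 / 85623
= 0.005


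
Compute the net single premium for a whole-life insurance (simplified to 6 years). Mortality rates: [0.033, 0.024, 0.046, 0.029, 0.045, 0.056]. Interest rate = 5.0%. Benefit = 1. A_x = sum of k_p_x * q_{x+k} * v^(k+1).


v = 0.952381
Year 0: k_p_x=1.0, q=0.033, term=0.031429
Year 1: k_p_x=0.967, q=0.024, term=0.02105
Year 2: k_p_x=0.943792, q=0.046, term=0.037503
Year 3: k_p_x=0.900378, q=0.029, term=0.021482
Year 4: k_p_x=0.874267, q=0.045, term=0.030825
Year 5: k_p_x=0.834925, q=0.056, term=0.03489
A_x = 0.1772


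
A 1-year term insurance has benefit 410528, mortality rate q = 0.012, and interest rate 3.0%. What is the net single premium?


NSP = benefit * q * v
v = 1/(1+i) = 0.970874
NSP = 410528 * 0.012 * 0.970874
= 4782.8505


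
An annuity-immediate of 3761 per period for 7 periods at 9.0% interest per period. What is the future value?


FV = PMT * ((1+i)^n - 1) / i
= 3761 * ((1.09)^7 - 1) / 0.09
= 3761 * (1.828039 - 1) / 0.09
= 34602.8348


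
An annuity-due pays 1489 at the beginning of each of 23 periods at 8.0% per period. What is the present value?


PV_due = PMT * (1-(1+i)^(-n))/i * (1+i)
PV_immediate = 15442.5068
PV_due = 15442.5068 * 1.08
= 16677.9073


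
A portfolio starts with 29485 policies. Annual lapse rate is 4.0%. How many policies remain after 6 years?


remaining = initial * (1 - lapse)^years
= 29485 * (1 - 0.04)^6
= 29485 * 0.782758
= 23079.6134


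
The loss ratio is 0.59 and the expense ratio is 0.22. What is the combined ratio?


Combined ratio = loss ratio + expense ratio
= 0.59 + 0.22
= 0.81


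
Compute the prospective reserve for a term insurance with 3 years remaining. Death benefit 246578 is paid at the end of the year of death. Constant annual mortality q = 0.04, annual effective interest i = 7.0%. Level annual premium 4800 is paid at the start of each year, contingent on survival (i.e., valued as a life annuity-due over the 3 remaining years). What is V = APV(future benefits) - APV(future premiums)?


v = 1/(1+i) = 0.934579
APV(future benefits) per unit = sum_{k=0}^{2} k_p_x * q * v^(k+1) = 0.101015
APV(future benefits) = 246578 * 0.101015 = 24908.1333
Life annuity-due factor ä_{x:3} = sum_{k=0}^{2} k_p_x * v^k = 2.702157
APV(future premiums) = 4800 * 2.702157 = 12970.3555
V = 24908.1333 - 12970.3555
= 11937.7778


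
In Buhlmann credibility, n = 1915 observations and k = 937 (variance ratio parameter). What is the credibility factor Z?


Z = n / (n + k)
= 1915 / (1915 + 937)
= 1915 / 2852
= 0.6715


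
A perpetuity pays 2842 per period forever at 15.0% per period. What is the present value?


PV = PMT / i
= 2842 / 0.15
= 18946.6667


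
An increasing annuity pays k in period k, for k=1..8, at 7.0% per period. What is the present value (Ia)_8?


(Ia)_n = sum_{k=1}^{n} k * v^k, v = 1/(1+i)
v = 0.934579
Sum computed term by term:
(Ia)_8 = 24.7602


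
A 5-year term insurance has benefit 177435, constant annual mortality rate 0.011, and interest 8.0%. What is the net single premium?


NSP = benefit * sum_{k=0}^{n-1} k_p_x * q * v^(k+1)
With constant q=0.011, v=0.925926
Sum = 0.043037
NSP = 177435 * 0.043037
= 7636.2919


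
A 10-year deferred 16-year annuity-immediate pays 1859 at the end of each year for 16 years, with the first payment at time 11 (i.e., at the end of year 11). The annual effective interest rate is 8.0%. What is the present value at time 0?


PV at time 10 of the 16-year annuity-immediate:
a_n = 1859 * (1-(1+0.08)^(-16))/0.08 = 16454.6953
Discount back 10 years to time 0:
PV = 16454.6953 * (1+0.08)^(-10)
= 16454.6953 * 0.463193
= 7621.7077


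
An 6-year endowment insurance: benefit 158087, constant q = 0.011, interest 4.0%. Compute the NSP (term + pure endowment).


Term component = 8880.0241
Pure endowment = 6_p_x * v^6 * benefit = 0.935789 * 0.790315 * 158087 = 116915.9793
NSP = 125796.0034


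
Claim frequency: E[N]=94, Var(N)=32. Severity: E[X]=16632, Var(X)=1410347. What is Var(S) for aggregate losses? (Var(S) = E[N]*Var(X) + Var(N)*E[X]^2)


Var(S) = E[N]*Var(X) + Var(N)*E[X]^2
= 94*1410347 + 32*16632^2
= 132572618 + 8851949568
= 8.9845e+09


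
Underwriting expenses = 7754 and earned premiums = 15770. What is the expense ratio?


Expense ratio = expenses / premiums
= 7754 / 15770
= 0.4917


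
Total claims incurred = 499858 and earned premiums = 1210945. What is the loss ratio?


Loss ratio = claims / premiums
= 499858 / 1210945
= 0.4128


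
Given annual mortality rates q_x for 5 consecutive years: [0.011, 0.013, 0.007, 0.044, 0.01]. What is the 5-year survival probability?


p_k = 1 - q_k for each year
Survival = product of (1 - q_k)
= 0.989 * 0.987 * 0.993 * 0.956 * 0.99
= 0.9174


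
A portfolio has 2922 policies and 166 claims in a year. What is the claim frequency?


frequency = claims / policies
= 166 / 2922
= 0.0568


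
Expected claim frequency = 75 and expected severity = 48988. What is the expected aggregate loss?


E[S] = E[N] * E[X]
= 75 * 48988
= 3.6741e+06


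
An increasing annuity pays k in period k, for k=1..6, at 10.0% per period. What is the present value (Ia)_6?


(Ia)_n = sum_{k=1}^{n} k * v^k, v = 1/(1+i)
v = 0.909091
Sum computed term by term:
(Ia)_6 = 14.0394


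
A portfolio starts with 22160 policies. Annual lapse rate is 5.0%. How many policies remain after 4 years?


remaining = initial * (1 - lapse)^years
= 22160 * (1 - 0.05)^4
= 22160 * 0.814506
= 18049.4585


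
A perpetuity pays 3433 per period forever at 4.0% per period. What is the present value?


PV = PMT / i
= 3433 / 0.04
= 85825.0


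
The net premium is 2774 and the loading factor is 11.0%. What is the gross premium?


Gross = net * (1 + loading)
= 2774 * (1 + 0.11)
= 2774 * 1.11
= 3079.14


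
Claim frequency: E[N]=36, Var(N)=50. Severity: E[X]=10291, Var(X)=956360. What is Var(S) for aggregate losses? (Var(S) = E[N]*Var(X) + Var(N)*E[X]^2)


Var(S) = E[N]*Var(X) + Var(N)*E[X]^2
= 36*956360 + 50*10291^2
= 34428960 + 5295234050
= 5.3297e+09


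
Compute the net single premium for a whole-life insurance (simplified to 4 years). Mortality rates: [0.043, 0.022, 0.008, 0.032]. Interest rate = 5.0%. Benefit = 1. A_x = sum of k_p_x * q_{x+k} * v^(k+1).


v = 0.952381
Year 0: k_p_x=1.0, q=0.043, term=0.040952
Year 1: k_p_x=0.957, q=0.022, term=0.019097
Year 2: k_p_x=0.935946, q=0.008, term=0.006468
Year 3: k_p_x=0.928458, q=0.032, term=0.024443
A_x = 0.091


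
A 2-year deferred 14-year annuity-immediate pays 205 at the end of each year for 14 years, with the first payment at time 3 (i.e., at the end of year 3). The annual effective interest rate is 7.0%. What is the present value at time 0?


PV at time 2 of the 14-year annuity-immediate:
a_n = 205 * (1-(1+0.07)^(-14))/0.07 = 1792.8209
Discount back 2 years to time 0:
PV = 1792.8209 * (1+0.07)^(-2)
= 1792.8209 * 0.873439
= 1565.9192


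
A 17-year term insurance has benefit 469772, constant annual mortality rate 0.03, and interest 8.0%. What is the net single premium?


NSP = benefit * sum_{k=0}^{n-1} k_p_x * q * v^(k+1)
With constant q=0.03, v=0.925926
Sum = 0.228809
NSP = 469772 * 0.228809
= 107488.1111


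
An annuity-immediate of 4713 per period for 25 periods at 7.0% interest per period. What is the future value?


FV = PMT * ((1+i)^n - 1) / i
= 4713 * ((1.07)^25 - 1) / 0.07
= 4713 * (5.427433 - 1) / 0.07
= 298092.7148


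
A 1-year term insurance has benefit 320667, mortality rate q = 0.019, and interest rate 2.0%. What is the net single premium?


NSP = benefit * q * v
v = 1/(1+i) = 0.980392
NSP = 320667 * 0.019 * 0.980392
= 5973.2088


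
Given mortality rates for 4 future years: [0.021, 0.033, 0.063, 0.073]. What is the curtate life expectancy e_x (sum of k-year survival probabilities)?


e_x = sum_{k=1}^{n} k_p_x
k_p_x values:
  1_p_x = 0.979
  2_p_x = 0.946693
  3_p_x = 0.887051
  4_p_x = 0.822297
e_x = 3.635


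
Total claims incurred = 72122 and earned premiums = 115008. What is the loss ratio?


Loss ratio = claims / premiums
= 72122 / 115008
= 0.6271


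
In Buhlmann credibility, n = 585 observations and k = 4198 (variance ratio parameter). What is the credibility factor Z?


Z = n / (n + k)
= 585 / (585 + 4198)
= 585 / 4783
= 0.1223


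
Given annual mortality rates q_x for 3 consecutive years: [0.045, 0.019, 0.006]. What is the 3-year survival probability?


p_k = 1 - q_k for each year
Survival = product of (1 - q_k)
= 0.955 * 0.981 * 0.994
= 0.9312


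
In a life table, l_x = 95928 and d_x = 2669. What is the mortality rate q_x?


q_x = d_x / l_x
= 2669 / 95928
= 0.0278


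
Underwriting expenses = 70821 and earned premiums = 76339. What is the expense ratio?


Expense ratio = expenses / premiums
= 70821 / 76339
= 0.9277


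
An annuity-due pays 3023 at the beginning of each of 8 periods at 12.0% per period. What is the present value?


PV_due = PMT * (1-(1+i)^(-n))/i * (1+i)
PV_immediate = 15017.175
PV_due = 15017.175 * 1.12
= 16819.236


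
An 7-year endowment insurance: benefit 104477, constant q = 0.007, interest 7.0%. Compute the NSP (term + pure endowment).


Term component = 3866.899
Pure endowment = 7_p_x * v^7 * benefit = 0.952017 * 0.62275 * 104477 = 61941.1108
NSP = 65808.0098


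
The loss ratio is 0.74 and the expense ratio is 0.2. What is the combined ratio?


Combined ratio = loss ratio + expense ratio
= 0.74 + 0.2
= 0.94


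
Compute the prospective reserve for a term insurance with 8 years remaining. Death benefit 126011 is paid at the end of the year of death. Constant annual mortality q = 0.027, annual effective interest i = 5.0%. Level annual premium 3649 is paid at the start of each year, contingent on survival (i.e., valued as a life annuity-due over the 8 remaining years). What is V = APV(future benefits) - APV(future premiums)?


v = 1/(1+i) = 0.952381
APV(future benefits) per unit = sum_{k=0}^{7} k_p_x * q * v^(k+1) = 0.159989
APV(future benefits) = 126011 * 0.159989 = 20160.3196
Life annuity-due factor ä_{x:8} = sum_{k=0}^{7} k_p_x * v^k = 6.221778
APV(future premiums) = 3649 * 6.221778 = 22703.2668
V = 20160.3196 - 22703.2668
= -2542.9472


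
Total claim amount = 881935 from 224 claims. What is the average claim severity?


severity = total / number
= 881935 / 224
= 3937.2098


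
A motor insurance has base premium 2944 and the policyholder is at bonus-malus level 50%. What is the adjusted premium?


adjusted = base * BM_level / 100
= 2944 * 50 / 100
= 2944 * 0.5
= 1472.0


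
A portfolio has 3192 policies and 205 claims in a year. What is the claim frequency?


frequency = claims / policies
= 205 / 3192
= 0.0642


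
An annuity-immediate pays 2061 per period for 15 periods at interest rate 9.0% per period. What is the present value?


PV = PMT * (1 - (1+i)^(-n)) / i
= 2061 * (1 - (1+0.09)^(-15)) / 0.09
= 2061 * (1 - 0.274538) / 0.09
= 2061 * 8.060688
= 16613.0789


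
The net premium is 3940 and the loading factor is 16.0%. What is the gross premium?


Gross = net * (1 + loading)
= 3940 * (1 + 0.16)
= 3940 * 1.16
= 4570.4


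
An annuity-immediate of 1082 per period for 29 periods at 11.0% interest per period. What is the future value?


FV = PMT * ((1+i)^n - 1) / i
= 1082 * ((1.11)^29 - 1) / 0.11
= 1082 * (20.623691 - 1) / 0.11
= 193025.7567


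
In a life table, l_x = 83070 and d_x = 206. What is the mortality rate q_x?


q_x = d_x / l_x
= 206 / 83070
= 0.0025


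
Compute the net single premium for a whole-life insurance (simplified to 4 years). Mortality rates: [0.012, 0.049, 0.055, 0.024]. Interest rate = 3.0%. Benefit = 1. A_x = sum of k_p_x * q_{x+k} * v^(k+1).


v = 0.970874
Year 0: k_p_x=1.0, q=0.012, term=0.01165
Year 1: k_p_x=0.988, q=0.049, term=0.045633
Year 2: k_p_x=0.939588, q=0.055, term=0.047292
Year 3: k_p_x=0.887911, q=0.024, term=0.018934
A_x = 0.1235


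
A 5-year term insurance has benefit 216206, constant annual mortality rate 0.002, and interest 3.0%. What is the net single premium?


NSP = benefit * sum_{k=0}^{n-1} k_p_x * q * v^(k+1)
With constant q=0.002, v=0.970874
Sum = 0.009124
NSP = 216206 * 0.009124
= 1972.6482


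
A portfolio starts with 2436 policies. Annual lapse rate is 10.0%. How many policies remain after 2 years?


remaining = initial * (1 - lapse)^years
= 2436 * (1 - 0.1)^2
= 2436 * 0.81
= 1973.16


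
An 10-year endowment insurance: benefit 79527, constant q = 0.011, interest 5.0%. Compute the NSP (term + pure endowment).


Term component = 6458.7358
Pure endowment = 10_p_x * v^10 * benefit = 0.895288 * 0.613913 * 79527 = 43710.3743
NSP = 50169.1101


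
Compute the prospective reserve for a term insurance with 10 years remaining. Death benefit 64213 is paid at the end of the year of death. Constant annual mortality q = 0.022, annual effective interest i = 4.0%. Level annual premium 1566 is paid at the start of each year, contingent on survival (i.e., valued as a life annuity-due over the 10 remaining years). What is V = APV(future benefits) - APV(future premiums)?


v = 1/(1+i) = 0.961538
APV(future benefits) per unit = sum_{k=0}^{9} k_p_x * q * v^(k+1) = 0.162934
APV(future benefits) = 64213 * 0.162934 = 10462.4664
Life annuity-due factor ä_{x:10} = sum_{k=0}^{9} k_p_x * v^k = 7.702324
APV(future premiums) = 1566 * 7.702324 = 12061.8391
V = 10462.4664 - 12061.8391
= -1599.3727


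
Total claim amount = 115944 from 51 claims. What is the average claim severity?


severity = total / number
= 115944 / 51
= 2273.4118


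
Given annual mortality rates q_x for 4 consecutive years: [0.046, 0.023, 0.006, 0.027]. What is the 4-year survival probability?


p_k = 1 - q_k for each year
Survival = product of (1 - q_k)
= 0.954 * 0.977 * 0.994 * 0.973
= 0.9015


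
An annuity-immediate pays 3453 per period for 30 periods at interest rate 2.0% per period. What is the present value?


PV = PMT * (1 - (1+i)^(-n)) / i
= 3453 * (1 - (1+0.02)^(-30)) / 0.02
= 3453 * (1 - 0.552071) / 0.02
= 3453 * 22.396456
= 77334.961


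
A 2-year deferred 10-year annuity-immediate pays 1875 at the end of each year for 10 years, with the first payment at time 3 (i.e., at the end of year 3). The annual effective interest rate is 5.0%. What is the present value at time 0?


PV at time 2 of the 10-year annuity-immediate:
a_n = 1875 * (1-(1+0.05)^(-10))/0.05 = 14478.253
Discount back 2 years to time 0:
PV = 14478.253 * (1+0.05)^(-2)
= 14478.253 * 0.907029
= 13132.2023


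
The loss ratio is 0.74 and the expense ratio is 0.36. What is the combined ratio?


Combined ratio = loss ratio + expense ratio
= 0.74 + 0.36
= 1.1


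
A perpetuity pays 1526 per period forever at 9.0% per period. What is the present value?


PV = PMT / i
= 1526 / 0.09
= 16955.5556


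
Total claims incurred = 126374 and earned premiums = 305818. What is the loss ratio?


Loss ratio = claims / premiums
= 126374 / 305818
= 0.4132


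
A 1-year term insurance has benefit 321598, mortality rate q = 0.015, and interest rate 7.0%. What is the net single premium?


NSP = benefit * q * v
v = 1/(1+i) = 0.934579
NSP = 321598 * 0.015 * 0.934579
= 4508.3832


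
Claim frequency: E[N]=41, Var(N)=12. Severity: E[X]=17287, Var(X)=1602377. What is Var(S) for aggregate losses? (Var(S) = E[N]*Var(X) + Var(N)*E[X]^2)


Var(S) = E[N]*Var(X) + Var(N)*E[X]^2
= 41*1602377 + 12*17287^2
= 65697457 + 3586084428
= 3.6518e+09


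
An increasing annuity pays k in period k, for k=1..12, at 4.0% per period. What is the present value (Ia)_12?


(Ia)_n = sum_{k=1}^{n} k * v^k, v = 1/(1+i)
v = 0.961538
Sum computed term by term:
(Ia)_12 = 56.6328


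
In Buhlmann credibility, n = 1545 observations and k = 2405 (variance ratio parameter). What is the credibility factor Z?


Z = n / (n + k)
= 1545 / (1545 + 2405)
= 1545 / 3950
= 0.3911


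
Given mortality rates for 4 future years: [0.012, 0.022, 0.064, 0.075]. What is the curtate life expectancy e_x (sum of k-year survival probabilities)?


e_x = sum_{k=1}^{n} k_p_x
k_p_x values:
  1_p_x = 0.988
  2_p_x = 0.966264
  3_p_x = 0.904423
  4_p_x = 0.836591
e_x = 3.6953


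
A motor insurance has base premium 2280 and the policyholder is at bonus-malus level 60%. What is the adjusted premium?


adjusted = base * BM_level / 100
= 2280 * 60 / 100
= 2280 * 0.6
= 1368.0


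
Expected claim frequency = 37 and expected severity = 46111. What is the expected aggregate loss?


E[S] = E[N] * E[X]
= 37 * 46111
= 1.7061e+06


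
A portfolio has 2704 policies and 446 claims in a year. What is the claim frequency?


frequency = claims / policies
= 446 / 2704
= 0.1649


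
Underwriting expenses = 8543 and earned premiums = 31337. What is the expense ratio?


Expense ratio = expenses / premiums
= 8543 / 31337
= 0.2726


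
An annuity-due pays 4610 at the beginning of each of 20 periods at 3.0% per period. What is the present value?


PV_due = PMT * (1-(1+i)^(-n))/i * (1+i)
PV_immediate = 68585.1591
PV_due = 68585.1591 * 1.03
= 70642.7139


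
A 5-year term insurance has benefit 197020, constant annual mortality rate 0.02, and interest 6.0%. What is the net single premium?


NSP = benefit * sum_{k=0}^{n-1} k_p_x * q * v^(k+1)
With constant q=0.02, v=0.943396
Sum = 0.081134
NSP = 197020 * 0.081134
= 15985.1092


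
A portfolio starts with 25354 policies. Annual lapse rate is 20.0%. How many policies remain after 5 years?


remaining = initial * (1 - lapse)^years
= 25354 * (1 - 0.2)^5
= 25354 * 0.32768
= 8307.9987


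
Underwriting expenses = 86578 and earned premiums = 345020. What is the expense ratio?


Expense ratio = expenses / premiums
= 86578 / 345020
= 0.2509


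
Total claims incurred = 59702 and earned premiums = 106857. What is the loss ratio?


Loss ratio = claims / premiums
= 59702 / 106857
= 0.5587


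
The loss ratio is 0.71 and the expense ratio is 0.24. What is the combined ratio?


Combined ratio = loss ratio + expense ratio
= 0.71 + 0.24
= 0.95


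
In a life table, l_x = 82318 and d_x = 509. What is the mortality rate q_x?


q_x = d_x / l_x
= 509 / 82318
= 0.0062


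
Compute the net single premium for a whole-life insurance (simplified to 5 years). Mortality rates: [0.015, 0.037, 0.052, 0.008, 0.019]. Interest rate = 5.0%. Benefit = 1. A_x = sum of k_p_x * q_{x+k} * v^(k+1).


v = 0.952381
Year 0: k_p_x=1.0, q=0.015, term=0.014286
Year 1: k_p_x=0.985, q=0.037, term=0.033057
Year 2: k_p_x=0.948555, q=0.052, term=0.042609
Year 3: k_p_x=0.89923, q=0.008, term=0.005918
Year 4: k_p_x=0.892036, q=0.019, term=0.01328
A_x = 0.1091


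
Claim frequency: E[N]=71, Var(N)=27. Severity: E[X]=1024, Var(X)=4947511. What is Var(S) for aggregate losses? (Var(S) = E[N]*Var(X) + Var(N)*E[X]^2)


Var(S) = E[N]*Var(X) + Var(N)*E[X]^2
= 71*4947511 + 27*1024^2
= 351273281 + 28311552
= 3.7958e+08


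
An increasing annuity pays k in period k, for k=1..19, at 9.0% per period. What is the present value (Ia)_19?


(Ia)_n = sum_{k=1}^{n} k * v^k, v = 1/(1+i)
v = 0.917431
Sum computed term by term:
(Ia)_19 = 67.3369


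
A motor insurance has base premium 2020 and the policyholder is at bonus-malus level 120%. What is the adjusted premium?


adjusted = base * BM_level / 100
= 2020 * 120 / 100
= 2020 * 1.2
= 2424.0


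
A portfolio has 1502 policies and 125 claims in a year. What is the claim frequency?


frequency = claims / policies
= 125 / 1502
= 0.0832


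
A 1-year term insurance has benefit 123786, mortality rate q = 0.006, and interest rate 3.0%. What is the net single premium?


NSP = benefit * q * v
v = 1/(1+i) = 0.970874
NSP = 123786 * 0.006 * 0.970874
= 721.0835


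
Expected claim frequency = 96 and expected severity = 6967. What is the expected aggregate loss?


E[S] = E[N] * E[X]
= 96 * 6967
= 668832


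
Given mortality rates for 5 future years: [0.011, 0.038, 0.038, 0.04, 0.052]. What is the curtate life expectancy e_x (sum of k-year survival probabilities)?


e_x = sum_{k=1}^{n} k_p_x
k_p_x values:
  1_p_x = 0.989
  2_p_x = 0.951418
  3_p_x = 0.915264
  4_p_x = 0.878654
  5_p_x = 0.832964
e_x = 4.5673


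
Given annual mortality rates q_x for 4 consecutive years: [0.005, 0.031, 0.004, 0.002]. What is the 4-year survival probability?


p_k = 1 - q_k for each year
Survival = product of (1 - q_k)
= 0.995 * 0.969 * 0.996 * 0.998
= 0.9584


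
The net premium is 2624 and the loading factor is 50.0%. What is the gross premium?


Gross = net * (1 + loading)
= 2624 * (1 + 0.5)
= 2624 * 1.5
= 3936.0


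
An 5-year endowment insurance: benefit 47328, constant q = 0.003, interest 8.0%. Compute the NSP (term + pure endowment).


Term component = 563.7697
Pure endowment = 5_p_x * v^5 * benefit = 0.98509 * 0.680583 * 47328 = 31730.3722
NSP = 32294.1419


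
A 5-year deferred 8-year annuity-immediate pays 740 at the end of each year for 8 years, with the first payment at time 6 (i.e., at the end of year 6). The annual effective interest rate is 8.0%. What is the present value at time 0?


PV at time 5 of the 8-year annuity-immediate:
a_n = 740 * (1-(1+0.08)^(-8))/0.08 = 4252.5128
Discount back 5 years to time 0:
PV = 4252.5128 * (1+0.08)^(-5)
= 4252.5128 * 0.680583
= 2894.1888


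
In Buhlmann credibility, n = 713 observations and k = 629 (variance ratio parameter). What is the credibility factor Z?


Z = n / (n + k)
= 713 / (713 + 629)
= 713 / 1342
= 0.5313


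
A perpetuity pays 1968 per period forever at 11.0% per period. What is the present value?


PV = PMT / i
= 1968 / 0.11
= 17890.9091


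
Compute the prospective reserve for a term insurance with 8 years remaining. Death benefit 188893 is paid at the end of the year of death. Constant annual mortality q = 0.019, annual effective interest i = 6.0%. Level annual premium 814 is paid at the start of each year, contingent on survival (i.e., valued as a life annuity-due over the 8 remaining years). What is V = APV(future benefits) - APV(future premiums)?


v = 1/(1+i) = 0.943396
APV(future benefits) per unit = sum_{k=0}^{7} k_p_x * q * v^(k+1) = 0.111077
APV(future benefits) = 188893 * 0.111077 = 20981.7271
Life annuity-due factor ä_{x:8} = sum_{k=0}^{7} k_p_x * v^k = 6.196945
APV(future premiums) = 814 * 6.196945 = 5044.3131
V = 20981.7271 - 5044.3131
= 15937.4139


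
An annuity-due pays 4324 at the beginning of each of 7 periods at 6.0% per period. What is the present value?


PV_due = PMT * (1-(1+i)^(-n))/i * (1+i)
PV_immediate = 24138.2173
PV_due = 24138.2173 * 1.06
= 25586.5104


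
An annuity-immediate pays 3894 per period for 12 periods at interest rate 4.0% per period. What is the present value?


PV = PMT * (1 - (1+i)^(-n)) / i
= 3894 * (1 - (1+0.04)^(-12)) / 0.04
= 3894 * (1 - 0.624597) / 0.04
= 3894 * 9.385074
= 36545.4772


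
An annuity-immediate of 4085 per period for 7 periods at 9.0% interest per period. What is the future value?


FV = PMT * ((1+i)^n - 1) / i
= 4085 * ((1.09)^7 - 1) / 0.09
= 4085 * (1.828039 - 1) / 0.09
= 37583.7757


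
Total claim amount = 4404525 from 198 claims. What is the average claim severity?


severity = total / number
= 4404525 / 198
= 22245.0758


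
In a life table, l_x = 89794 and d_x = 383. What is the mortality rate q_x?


q_x = d_x / l_x
= 383 / 89794
= 0.0043


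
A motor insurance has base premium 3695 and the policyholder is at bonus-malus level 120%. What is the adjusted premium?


adjusted = base * BM_level / 100
= 3695 * 120 / 100
= 3695 * 1.2
= 4434.0


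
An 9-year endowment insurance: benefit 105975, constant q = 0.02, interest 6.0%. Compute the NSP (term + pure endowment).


Term component = 13419.2428
Pure endowment = 9_p_x * v^9 * benefit = 0.833748 * 0.591898 * 105975 = 52298.0287
NSP = 65717.2715


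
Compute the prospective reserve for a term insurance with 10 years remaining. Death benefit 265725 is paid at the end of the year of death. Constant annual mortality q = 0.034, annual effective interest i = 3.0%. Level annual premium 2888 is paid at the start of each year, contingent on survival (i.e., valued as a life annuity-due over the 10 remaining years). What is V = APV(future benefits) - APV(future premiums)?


v = 1/(1+i) = 0.970874
APV(future benefits) per unit = sum_{k=0}^{9} k_p_x * q * v^(k+1) = 0.251546
APV(future benefits) = 265725 * 0.251546 = 66842.1836
Life annuity-due factor ä_{x:10} = sum_{k=0}^{9} k_p_x * v^k = 7.620378
APV(future premiums) = 2888 * 7.620378 = 22007.652
V = 66842.1836 - 22007.652
= 44834.5316


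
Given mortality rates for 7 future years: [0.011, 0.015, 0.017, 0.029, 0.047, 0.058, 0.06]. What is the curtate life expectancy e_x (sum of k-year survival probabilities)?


e_x = sum_{k=1}^{n} k_p_x
k_p_x values:
  1_p_x = 0.989
  2_p_x = 0.974165
  3_p_x = 0.957604
  4_p_x = 0.929834
  5_p_x = 0.886131
  6_p_x = 0.834736
  7_p_x = 0.784652
e_x = 6.3561


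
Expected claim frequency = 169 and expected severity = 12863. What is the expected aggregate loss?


E[S] = E[N] * E[X]
= 169 * 12863
= 2.1738e+06


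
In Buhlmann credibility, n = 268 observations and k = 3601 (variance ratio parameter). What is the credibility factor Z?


Z = n / (n + k)
= 268 / (268 + 3601)
= 268 / 3869
= 0.0693


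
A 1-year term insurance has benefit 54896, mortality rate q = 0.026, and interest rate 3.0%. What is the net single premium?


NSP = benefit * q * v
v = 1/(1+i) = 0.970874
NSP = 54896 * 0.026 * 0.970874
= 1385.7243


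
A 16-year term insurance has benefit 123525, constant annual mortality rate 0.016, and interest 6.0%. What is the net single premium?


NSP = benefit * sum_{k=0}^{n-1} k_p_x * q * v^(k+1)
With constant q=0.016, v=0.943396
Sum = 0.146504
NSP = 123525 * 0.146504
= 18096.8567


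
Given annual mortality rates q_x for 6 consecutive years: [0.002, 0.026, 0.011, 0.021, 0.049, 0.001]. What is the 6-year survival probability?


p_k = 1 - q_k for each year
Survival = product of (1 - q_k)
= 0.998 * 0.974 * 0.989 * 0.979 * 0.951 * 0.999
= 0.8942


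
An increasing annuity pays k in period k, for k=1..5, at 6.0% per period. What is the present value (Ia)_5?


(Ia)_n = sum_{k=1}^{n} k * v^k, v = 1/(1+i)
v = 0.943396
Sum computed term by term:
(Ia)_5 = 12.1469


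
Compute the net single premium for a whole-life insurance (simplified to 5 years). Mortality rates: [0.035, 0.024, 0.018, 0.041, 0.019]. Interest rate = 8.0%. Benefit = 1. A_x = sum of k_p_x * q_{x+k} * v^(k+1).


v = 0.925926
Year 0: k_p_x=1.0, q=0.035, term=0.032407
Year 1: k_p_x=0.965, q=0.024, term=0.019856
Year 2: k_p_x=0.94184, q=0.018, term=0.013458
Year 3: k_p_x=0.924887, q=0.041, term=0.027873
Year 4: k_p_x=0.886967, q=0.019, term=0.011469
A_x = 0.1051


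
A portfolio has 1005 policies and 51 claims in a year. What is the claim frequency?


frequency = claims / policies
= 51 / 1005
= 0.0507


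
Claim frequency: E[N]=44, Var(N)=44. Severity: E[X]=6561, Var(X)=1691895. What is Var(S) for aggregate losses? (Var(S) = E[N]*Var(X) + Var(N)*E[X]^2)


Var(S) = E[N]*Var(X) + Var(N)*E[X]^2
= 44*1691895 + 44*6561^2
= 74443380 + 1894055724
= 1.9685e+09


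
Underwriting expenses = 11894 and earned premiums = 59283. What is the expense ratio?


Expense ratio = expenses / premiums
= 11894 / 59283
= 0.2006


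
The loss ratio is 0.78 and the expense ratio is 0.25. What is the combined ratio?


Combined ratio = loss ratio + expense ratio
= 0.78 + 0.25
= 1.03


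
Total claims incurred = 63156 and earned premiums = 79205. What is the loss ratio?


Loss ratio = claims / premiums
= 63156 / 79205
= 0.7974


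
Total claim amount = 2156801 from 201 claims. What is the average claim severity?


severity = total / number
= 2156801 / 201
= 10730.3532


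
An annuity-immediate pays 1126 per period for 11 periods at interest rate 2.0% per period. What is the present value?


PV = PMT * (1 - (1+i)^(-n)) / i
= 1126 * (1 - (1+0.02)^(-11)) / 0.02
= 1126 * (1 - 0.804263) / 0.02
= 1126 * 9.786848
= 11019.9909


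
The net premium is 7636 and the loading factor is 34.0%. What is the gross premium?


Gross = net * (1 + loading)
= 7636 * (1 + 0.34)
= 7636 * 1.34
= 10232.24


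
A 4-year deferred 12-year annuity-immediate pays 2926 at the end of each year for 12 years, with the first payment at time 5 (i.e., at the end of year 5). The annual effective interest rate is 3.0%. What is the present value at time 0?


PV at time 4 of the 12-year annuity-immediate:
a_n = 2926 * (1-(1+0.03)^(-12))/0.03 = 29125.4157
Discount back 4 years to time 0:
PV = 29125.4157 * (1+0.03)^(-4)
= 29125.4157 * 0.888487
= 25877.5546


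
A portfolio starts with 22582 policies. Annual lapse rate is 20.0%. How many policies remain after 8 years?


remaining = initial * (1 - lapse)^years
= 22582 * (1 - 0.2)^8
= 22582 * 0.167772
= 3788.6309


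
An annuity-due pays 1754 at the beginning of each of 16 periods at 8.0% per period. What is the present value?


PV_due = PMT * (1-(1+i)^(-n))/i * (1+i)
PV_immediate = 15525.3015
PV_due = 15525.3015 * 1.08
= 16767.3256


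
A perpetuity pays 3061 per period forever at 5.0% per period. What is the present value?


PV = PMT / i
= 3061 / 0.05
= 61220.0


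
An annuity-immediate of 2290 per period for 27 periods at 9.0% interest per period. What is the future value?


FV = PMT * ((1+i)^n - 1) / i
= 2290 * ((1.09)^27 - 1) / 0.09
= 2290 * (10.245082 - 1) / 0.09
= 235235.9787
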